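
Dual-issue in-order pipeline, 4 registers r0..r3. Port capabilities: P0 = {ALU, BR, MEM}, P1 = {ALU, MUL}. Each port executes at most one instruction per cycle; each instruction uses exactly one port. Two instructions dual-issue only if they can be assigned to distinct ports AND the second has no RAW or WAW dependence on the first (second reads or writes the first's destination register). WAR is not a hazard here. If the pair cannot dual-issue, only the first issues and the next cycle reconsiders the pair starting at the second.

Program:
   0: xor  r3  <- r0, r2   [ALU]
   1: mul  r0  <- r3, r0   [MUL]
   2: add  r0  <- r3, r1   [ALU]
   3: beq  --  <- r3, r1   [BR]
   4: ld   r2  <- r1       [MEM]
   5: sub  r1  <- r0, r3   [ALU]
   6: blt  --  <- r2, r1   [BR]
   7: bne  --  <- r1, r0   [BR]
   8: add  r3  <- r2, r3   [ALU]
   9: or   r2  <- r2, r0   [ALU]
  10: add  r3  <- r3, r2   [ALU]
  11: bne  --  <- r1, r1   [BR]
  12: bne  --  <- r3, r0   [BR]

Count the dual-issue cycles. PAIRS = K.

PAIRS = 4

t=0 i0:xor ; RAW r3
t=1 i1:mul ; WAW r0
t=2 i2,i3:add beq ; dual
t=3 i4,i5:ld sub ; dual
t=4 i6:blt ; no-port BR/BR
t=5 i7,i8:bne add ; dual
t=6 i9:or ; RAW r2
t=7 i10,i11:add bne ; dual
t=8 i12:bne ; tail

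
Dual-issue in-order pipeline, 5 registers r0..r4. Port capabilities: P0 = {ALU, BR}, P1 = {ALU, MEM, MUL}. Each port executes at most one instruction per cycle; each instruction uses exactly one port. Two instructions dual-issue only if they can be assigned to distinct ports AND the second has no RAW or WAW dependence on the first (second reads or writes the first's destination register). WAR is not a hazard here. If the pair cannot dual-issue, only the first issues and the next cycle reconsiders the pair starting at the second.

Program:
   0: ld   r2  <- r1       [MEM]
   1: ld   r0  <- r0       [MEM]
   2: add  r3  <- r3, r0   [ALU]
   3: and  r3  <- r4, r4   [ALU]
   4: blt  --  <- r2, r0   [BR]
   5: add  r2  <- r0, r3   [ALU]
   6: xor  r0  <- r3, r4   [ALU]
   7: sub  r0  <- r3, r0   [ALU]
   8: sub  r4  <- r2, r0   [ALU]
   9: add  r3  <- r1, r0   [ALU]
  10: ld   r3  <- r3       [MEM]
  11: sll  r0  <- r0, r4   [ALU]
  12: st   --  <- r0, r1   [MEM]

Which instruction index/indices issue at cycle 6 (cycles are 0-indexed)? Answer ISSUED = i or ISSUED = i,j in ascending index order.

#0 head=0: ld.MEM i0 no-port MEM/MEM
#1 head=1: ld.MEM i1 RAW r0
#2 head=2: add.ALU i2 WAW r3
#3 head=3: and.ALU blt.BR i3+i4 2-wide
#4 head=5: add.ALU xor.ALU i5+i6 2-wide
#5 head=7: sub.ALU i7 RAW r0
#6 head=8: sub.ALU add.ALU i8+i9 2-wide
#7 head=10: ld.MEM sll.ALU i10+i11 2-wide
#8 head=12: st.MEM i12 tail

ISSUED = 8,9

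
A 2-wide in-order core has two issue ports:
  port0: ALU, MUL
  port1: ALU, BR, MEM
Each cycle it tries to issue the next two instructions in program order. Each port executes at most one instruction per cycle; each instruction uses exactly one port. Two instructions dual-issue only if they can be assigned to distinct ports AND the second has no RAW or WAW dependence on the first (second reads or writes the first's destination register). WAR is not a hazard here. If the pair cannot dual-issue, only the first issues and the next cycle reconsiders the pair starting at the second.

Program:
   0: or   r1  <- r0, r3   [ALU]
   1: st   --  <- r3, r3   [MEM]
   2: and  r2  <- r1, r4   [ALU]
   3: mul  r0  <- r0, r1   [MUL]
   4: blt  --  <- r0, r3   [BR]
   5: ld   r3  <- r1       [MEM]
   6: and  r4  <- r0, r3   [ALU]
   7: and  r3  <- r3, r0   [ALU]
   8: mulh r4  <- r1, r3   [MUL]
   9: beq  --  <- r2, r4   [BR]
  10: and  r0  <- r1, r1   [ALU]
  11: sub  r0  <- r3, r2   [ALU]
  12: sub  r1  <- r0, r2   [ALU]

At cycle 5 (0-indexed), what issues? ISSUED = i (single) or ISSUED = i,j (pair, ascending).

ISSUED = 8

c0: i0,i1 or.ALU+st.MEM  pair
c1: i2,i3 and.ALU+mul.MUL  pair
c2: i4 blt.BR  no-port BR/MEM
c3: i5 ld.MEM  RAW r3
c4: i6,i7 and.ALU+and.ALU  pair
c5: i8 mulh.MUL  RAW r4
c6: i9,i10 beq.BR+and.ALU  pair
c7: i11 sub.ALU  RAW r0
c8: i12 sub.ALU  tail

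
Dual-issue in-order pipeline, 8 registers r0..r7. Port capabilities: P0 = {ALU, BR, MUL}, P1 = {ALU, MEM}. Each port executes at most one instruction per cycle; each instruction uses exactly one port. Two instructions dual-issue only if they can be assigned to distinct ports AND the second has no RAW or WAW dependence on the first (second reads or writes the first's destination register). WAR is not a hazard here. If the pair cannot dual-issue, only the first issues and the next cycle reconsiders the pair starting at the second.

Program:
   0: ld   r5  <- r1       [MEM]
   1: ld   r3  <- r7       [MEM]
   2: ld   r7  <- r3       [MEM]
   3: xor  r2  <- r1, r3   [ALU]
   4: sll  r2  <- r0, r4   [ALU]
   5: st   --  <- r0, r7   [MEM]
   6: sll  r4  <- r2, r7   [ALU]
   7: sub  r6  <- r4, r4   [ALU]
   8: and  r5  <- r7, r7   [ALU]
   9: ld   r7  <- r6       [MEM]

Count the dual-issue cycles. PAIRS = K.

c0: i0 ld.MEM  no-port MEM/MEM
c1: i1 ld.MEM  no-port MEM/MEM
c2: i2&i3 ld.MEM+xor.ALU  dual
c3: i4&i5 sll.ALU+st.MEM  dual
c4: i6 sll.ALU  RAW r4
c5: i7&i8 sub.ALU+and.ALU  dual
c6: i9 ld.MEM  tail

PAIRS = 3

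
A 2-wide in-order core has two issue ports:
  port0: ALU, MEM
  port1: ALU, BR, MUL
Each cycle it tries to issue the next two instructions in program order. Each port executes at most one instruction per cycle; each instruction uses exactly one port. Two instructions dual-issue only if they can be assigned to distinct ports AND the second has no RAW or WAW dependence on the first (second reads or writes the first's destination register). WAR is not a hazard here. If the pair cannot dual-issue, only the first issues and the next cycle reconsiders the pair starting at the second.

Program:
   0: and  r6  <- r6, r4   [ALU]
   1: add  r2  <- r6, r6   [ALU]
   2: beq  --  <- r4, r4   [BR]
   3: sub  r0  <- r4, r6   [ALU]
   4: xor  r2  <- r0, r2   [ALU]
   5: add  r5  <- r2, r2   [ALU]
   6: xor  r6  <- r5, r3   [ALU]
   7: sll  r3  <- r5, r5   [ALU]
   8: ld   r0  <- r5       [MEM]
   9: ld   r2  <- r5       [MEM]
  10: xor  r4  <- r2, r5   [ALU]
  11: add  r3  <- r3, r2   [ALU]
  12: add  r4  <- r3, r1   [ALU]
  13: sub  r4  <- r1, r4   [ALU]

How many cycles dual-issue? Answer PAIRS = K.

PAIRS = 3

#0 head=0: and i0 RAW r6
#1 head=1: add+beq i1+i2 pair
#2 head=3: sub i3 RAW r0
#3 head=4: xor i4 RAW r2
#4 head=5: add i5 RAW r5
#5 head=6: xor+sll i6+i7 pair
#6 head=8: ld i8 no-port MEM/MEM
#7 head=9: ld i9 RAW r2
#8 head=10: xor+add i10+i11 pair
#9 head=12: add i12 RAW+WAW r4
#10 head=13: sub i13 tail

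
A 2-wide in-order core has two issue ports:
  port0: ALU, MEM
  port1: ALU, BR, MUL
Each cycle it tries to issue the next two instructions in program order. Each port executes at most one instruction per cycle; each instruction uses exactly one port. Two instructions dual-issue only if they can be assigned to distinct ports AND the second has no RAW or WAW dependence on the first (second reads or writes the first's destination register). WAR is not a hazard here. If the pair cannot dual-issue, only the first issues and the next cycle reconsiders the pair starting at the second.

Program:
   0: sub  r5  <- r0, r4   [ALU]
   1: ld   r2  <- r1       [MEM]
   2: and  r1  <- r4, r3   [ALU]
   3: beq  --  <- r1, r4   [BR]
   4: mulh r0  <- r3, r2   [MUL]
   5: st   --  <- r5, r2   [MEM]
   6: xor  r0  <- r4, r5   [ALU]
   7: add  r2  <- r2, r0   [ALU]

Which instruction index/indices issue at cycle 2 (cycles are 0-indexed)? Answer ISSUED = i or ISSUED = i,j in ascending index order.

t=0 i0&i1:sub.ALU+ld.MEM ; dual
t=1 i2:and.ALU ; RAW r1
t=2 i3:beq.BR ; no-port BR/MUL
t=3 i4&i5:mulh.MUL+st.MEM ; dual
t=4 i6:xor.ALU ; RAW r0
t=5 i7:add.ALU ; tail

ISSUED = 3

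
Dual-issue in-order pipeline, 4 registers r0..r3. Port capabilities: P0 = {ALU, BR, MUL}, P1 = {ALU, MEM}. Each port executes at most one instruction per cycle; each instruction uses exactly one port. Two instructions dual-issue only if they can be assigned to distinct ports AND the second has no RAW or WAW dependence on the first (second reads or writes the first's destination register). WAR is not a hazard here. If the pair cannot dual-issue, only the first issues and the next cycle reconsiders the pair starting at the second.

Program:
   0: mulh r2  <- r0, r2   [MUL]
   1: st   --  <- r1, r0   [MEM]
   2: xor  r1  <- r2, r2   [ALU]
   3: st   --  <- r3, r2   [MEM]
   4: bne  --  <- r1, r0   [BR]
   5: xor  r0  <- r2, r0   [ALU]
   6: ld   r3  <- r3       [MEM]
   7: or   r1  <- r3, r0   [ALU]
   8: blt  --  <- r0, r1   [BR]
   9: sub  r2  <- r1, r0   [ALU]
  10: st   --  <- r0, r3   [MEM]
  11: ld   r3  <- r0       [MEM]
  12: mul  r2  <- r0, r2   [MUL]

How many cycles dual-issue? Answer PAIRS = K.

c0: i0+i1 mulh.MUL+st.MEM  dual
c1: i2+i3 xor.ALU+st.MEM  dual
c2: i4+i5 bne.BR+xor.ALU  dual
c3: i6 ld.MEM  RAW r3
c4: i7 or.ALU  RAW r1
c5: i8+i9 blt.BR+sub.ALU  dual
c6: i10 st.MEM  no-port MEM/MEM
c7: i11+i12 ld.MEM+mul.MUL  dual

PAIRS = 5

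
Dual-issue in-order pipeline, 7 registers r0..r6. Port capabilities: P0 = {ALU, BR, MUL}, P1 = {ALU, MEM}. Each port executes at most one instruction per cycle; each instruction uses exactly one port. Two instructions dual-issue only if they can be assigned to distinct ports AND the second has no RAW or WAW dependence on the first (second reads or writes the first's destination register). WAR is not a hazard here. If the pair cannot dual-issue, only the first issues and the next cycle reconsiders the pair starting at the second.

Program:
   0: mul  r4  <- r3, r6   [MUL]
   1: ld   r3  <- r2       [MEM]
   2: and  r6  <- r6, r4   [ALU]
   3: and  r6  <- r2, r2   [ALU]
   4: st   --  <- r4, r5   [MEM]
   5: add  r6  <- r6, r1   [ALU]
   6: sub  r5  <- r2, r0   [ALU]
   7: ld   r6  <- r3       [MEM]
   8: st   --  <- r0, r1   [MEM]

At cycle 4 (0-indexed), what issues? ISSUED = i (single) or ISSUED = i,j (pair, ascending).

ISSUED = 7

[0] i0+i1  mul.MUL ld.MEM  -- 2-wide
[1] i2  and.ALU  -- WAW r6
[2] i3+i4  and.ALU st.MEM  -- 2-wide
[3] i5+i6  add.ALU sub.ALU  -- 2-wide
[4] i7  ld.MEM  -- no-port MEM/MEM
[5] i8  st.MEM  -- tail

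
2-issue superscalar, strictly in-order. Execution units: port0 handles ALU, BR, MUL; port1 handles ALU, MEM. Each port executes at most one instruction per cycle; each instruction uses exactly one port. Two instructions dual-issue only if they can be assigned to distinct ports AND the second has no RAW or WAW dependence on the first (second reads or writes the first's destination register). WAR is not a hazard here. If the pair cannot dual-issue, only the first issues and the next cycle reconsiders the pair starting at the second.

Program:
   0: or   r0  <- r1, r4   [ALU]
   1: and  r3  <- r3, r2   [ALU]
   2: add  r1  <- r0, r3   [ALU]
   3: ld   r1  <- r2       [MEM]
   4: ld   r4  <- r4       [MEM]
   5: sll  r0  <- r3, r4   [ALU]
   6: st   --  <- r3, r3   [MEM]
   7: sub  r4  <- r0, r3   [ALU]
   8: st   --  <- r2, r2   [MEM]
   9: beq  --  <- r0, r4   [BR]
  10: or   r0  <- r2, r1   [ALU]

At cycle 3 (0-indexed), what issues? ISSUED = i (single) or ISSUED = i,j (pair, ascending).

  cy0 -> i0/i1 (or;and) pair
  cy1 -> i2 (add) WAW r1
  cy2 -> i3 (ld) no-port MEM/MEM
  cy3 -> i4 (ld) RAW r4
  cy4 -> i5/i6 (sll;st) pair
  cy5 -> i7/i8 (sub;st) pair
  cy6 -> i9/i10 (beq;or) pair

ISSUED = 4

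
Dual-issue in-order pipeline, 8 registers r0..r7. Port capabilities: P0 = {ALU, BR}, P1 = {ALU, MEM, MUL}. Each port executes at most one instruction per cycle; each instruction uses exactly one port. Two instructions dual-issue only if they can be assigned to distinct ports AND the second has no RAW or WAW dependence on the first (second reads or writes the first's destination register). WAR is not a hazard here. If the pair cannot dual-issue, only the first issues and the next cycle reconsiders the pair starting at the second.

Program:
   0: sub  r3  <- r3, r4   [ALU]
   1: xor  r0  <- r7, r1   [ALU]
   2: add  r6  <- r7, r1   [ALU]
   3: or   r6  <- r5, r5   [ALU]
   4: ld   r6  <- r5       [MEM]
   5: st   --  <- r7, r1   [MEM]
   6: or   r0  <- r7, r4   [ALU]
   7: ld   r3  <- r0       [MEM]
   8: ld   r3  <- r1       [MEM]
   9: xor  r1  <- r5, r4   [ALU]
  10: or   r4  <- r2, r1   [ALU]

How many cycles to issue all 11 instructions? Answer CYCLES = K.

CYCLES = 8

  cy0 -> i0/i1 (sub.ALU xor.ALU) dual
  cy1 -> i2 (add.ALU) WAW r6
  cy2 -> i3 (or.ALU) WAW r6
  cy3 -> i4 (ld.MEM) no-port MEM/MEM
  cy4 -> i5/i6 (st.MEM or.ALU) dual
  cy5 -> i7 (ld.MEM) no-port MEM/MEM
  cy6 -> i8/i9 (ld.MEM xor.ALU) dual
  cy7 -> i10 (or.ALU) tail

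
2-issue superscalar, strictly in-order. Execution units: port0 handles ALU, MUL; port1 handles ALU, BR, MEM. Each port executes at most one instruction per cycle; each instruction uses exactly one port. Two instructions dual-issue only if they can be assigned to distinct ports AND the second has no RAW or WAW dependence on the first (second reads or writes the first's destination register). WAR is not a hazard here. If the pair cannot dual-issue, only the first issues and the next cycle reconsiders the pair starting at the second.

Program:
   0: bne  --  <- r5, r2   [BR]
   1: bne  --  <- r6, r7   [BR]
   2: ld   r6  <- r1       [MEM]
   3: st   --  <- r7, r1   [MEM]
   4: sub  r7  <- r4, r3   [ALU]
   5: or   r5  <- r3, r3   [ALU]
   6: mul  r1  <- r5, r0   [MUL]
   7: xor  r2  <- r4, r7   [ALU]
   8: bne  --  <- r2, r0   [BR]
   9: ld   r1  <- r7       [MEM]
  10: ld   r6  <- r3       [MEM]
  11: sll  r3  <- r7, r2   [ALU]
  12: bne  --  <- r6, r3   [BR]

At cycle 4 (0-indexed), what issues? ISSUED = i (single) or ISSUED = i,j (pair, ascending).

c0: i0 bne  no-port BR/BR
c1: i1 bne  no-port BR/MEM
c2: i2 ld  no-port MEM/MEM
c3: i3/i4 st;sub  2-wide
c4: i5 or  RAW r5
c5: i6/i7 mul;xor  2-wide
c6: i8 bne  no-port BR/MEM
c7: i9 ld  no-port MEM/MEM
c8: i10/i11 ld;sll  2-wide
c9: i12 bne  tail

ISSUED = 5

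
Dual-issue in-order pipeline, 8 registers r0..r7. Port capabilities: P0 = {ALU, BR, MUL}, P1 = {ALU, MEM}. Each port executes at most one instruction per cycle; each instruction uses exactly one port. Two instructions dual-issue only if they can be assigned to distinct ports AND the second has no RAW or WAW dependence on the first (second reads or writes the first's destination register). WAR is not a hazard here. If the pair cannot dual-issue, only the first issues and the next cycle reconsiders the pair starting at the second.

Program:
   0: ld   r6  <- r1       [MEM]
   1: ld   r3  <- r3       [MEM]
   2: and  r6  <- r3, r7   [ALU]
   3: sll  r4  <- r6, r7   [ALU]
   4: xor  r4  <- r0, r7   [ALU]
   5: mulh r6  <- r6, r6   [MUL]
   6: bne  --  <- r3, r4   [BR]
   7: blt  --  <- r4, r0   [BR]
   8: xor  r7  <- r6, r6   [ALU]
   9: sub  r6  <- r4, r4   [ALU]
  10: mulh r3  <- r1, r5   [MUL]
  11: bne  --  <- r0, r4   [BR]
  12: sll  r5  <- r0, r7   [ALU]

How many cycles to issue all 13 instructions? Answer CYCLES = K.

t=0 i0:ld ; no-port MEM/MEM
t=1 i1:ld ; RAW r3
t=2 i2:and ; RAW r6
t=3 i3:sll ; WAW r4
t=4 i4&i5:xor mulh ; pair
t=5 i6:bne ; no-port BR/BR
t=6 i7&i8:blt xor ; pair
t=7 i9&i10:sub mulh ; pair
t=8 i11&i12:bne sll ; pair

CYCLES = 9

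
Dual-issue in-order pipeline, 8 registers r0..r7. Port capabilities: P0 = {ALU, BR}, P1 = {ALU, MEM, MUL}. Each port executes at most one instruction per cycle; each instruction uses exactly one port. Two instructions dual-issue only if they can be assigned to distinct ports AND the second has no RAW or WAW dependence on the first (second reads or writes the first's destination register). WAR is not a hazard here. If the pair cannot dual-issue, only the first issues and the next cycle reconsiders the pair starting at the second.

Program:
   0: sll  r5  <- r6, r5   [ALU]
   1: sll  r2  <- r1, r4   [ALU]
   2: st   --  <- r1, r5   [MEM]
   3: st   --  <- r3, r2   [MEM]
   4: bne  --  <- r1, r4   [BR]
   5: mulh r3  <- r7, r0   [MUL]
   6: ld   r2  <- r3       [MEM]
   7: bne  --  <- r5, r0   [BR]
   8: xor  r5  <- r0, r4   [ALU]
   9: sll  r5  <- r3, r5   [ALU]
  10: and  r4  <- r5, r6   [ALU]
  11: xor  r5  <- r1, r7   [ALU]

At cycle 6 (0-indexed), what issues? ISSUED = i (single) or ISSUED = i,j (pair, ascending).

t=0 i0,i1:sll.ALU sll.ALU ; 2-wide
t=1 i2:st.MEM ; no-port MEM/MEM
t=2 i3,i4:st.MEM bne.BR ; 2-wide
t=3 i5:mulh.MUL ; no-port MUL/MEM
t=4 i6,i7:ld.MEM bne.BR ; 2-wide
t=5 i8:xor.ALU ; RAW+WAW r5
t=6 i9:sll.ALU ; RAW r5
t=7 i10,i11:and.ALU xor.ALU ; 2-wide

ISSUED = 9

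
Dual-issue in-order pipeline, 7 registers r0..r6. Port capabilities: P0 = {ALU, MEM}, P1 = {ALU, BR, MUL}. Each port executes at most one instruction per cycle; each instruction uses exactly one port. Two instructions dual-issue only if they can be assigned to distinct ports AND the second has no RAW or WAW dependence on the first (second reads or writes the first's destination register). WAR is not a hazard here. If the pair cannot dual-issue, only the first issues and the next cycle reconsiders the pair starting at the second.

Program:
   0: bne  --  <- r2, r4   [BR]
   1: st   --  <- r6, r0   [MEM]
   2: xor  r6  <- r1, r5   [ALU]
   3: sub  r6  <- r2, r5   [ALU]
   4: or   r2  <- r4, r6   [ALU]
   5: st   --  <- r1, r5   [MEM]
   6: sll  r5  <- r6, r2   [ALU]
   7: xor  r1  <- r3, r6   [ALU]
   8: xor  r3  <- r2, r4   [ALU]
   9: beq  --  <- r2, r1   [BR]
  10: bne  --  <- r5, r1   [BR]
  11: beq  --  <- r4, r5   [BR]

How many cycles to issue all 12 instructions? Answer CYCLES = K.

CYCLES = 8

#0 head=0: bne;st i0/i1 dual
#1 head=2: xor i2 WAW r6
#2 head=3: sub i3 RAW r6
#3 head=4: or;st i4/i5 dual
#4 head=6: sll;xor i6/i7 dual
#5 head=8: xor;beq i8/i9 dual
#6 head=10: bne i10 no-port BR/BR
#7 head=11: beq i11 tail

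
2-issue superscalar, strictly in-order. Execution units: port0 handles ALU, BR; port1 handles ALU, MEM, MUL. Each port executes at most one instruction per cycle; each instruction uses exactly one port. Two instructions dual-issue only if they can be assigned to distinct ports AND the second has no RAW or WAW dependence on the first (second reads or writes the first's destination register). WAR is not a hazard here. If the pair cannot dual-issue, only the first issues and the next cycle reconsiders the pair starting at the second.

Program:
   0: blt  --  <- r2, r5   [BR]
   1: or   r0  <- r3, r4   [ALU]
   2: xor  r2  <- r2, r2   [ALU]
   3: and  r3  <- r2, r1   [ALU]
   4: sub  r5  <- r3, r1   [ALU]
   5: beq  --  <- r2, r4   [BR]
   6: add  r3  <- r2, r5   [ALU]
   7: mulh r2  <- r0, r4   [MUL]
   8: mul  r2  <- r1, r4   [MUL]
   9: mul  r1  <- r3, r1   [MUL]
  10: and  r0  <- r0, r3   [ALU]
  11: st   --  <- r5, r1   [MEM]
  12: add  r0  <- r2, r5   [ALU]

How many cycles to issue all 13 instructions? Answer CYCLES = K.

t=0 i0,i1:blt;or ; dual
t=1 i2:xor ; RAW r2
t=2 i3:and ; RAW r3
t=3 i4,i5:sub;beq ; dual
t=4 i6,i7:add;mulh ; dual
t=5 i8:mul ; no-port MUL/MUL
t=6 i9,i10:mul;and ; dual
t=7 i11,i12:st;add ; dual

CYCLES = 8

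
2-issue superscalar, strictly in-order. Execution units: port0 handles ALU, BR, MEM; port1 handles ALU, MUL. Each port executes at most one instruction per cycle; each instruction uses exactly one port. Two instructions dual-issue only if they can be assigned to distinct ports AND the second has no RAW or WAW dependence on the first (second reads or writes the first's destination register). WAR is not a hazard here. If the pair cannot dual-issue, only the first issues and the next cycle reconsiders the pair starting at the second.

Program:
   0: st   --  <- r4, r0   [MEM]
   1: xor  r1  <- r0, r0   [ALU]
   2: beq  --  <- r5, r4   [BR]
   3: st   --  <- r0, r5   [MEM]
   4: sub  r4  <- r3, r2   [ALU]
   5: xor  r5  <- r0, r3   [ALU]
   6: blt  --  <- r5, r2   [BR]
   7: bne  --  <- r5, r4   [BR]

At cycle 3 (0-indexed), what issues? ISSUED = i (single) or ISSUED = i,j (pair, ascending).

[0] i0+i1  st.MEM;xor.ALU  -- 2-wide
[1] i2  beq.BR  -- no-port BR/MEM
[2] i3+i4  st.MEM;sub.ALU  -- 2-wide
[3] i5  xor.ALU  -- RAW r5
[4] i6  blt.BR  -- no-port BR/BR
[5] i7  bne.BR  -- tail

ISSUED = 5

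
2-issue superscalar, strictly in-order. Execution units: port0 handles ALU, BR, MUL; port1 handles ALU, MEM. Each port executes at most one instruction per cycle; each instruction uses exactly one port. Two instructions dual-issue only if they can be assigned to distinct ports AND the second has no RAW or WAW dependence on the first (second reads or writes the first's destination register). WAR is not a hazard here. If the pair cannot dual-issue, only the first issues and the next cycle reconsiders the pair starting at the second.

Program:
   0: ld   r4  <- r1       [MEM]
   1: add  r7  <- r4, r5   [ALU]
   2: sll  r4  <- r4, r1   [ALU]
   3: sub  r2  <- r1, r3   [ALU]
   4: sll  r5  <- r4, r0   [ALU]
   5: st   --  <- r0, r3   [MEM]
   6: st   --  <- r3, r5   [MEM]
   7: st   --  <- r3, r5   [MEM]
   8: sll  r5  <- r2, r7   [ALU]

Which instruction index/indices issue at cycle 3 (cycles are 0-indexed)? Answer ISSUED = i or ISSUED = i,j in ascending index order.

ISSUED = 5

t=0 i0:ld.MEM ; RAW r4
t=1 i1+i2:add.ALU+sll.ALU ; pair
t=2 i3+i4:sub.ALU+sll.ALU ; pair
t=3 i5:st.MEM ; no-port MEM/MEM
t=4 i6:st.MEM ; no-port MEM/MEM
t=5 i7+i8:st.MEM+sll.ALU ; pair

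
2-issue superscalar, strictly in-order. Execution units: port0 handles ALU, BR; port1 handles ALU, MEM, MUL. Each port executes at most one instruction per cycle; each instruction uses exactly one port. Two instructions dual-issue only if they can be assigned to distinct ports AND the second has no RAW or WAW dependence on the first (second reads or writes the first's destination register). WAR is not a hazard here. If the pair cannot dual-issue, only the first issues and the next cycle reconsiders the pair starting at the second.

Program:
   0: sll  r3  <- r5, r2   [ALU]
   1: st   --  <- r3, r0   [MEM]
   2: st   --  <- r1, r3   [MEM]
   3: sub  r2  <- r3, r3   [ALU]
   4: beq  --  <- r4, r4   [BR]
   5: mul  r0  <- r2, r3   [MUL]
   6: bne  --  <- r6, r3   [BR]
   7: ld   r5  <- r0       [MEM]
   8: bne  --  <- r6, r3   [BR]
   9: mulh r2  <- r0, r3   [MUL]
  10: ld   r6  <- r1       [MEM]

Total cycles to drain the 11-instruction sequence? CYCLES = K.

0. sll.ALU @i0  | RAW r3
1. st.MEM @i1  | no-port MEM/MEM
2. st.MEM/sub.ALU @i2,i3  | 2-wide
3. beq.BR/mul.MUL @i4,i5  | 2-wide
4. bne.BR/ld.MEM @i6,i7  | 2-wide
5. bne.BR/mulh.MUL @i8,i9  | 2-wide
6. ld.MEM @i10  | tail

CYCLES = 7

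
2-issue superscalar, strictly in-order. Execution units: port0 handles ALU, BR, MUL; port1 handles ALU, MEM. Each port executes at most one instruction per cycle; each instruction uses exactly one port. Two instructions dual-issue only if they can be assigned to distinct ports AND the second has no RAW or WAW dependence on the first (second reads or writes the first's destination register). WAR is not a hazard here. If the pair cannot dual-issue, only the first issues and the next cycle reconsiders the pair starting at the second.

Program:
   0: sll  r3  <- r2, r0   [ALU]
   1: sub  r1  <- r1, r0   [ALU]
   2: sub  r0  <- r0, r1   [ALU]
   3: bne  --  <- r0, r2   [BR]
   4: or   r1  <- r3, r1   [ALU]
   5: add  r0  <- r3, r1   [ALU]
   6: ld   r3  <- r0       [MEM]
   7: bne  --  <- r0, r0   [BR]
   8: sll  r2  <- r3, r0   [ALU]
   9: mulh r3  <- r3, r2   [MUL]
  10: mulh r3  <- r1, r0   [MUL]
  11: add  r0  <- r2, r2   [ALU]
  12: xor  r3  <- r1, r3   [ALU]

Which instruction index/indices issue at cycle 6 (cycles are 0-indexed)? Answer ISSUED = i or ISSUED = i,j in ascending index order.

c0: i0+i1 sll.ALU+sub.ALU  pair
c1: i2 sub.ALU  RAW r0
c2: i3+i4 bne.BR+or.ALU  pair
c3: i5 add.ALU  RAW r0
c4: i6+i7 ld.MEM+bne.BR  pair
c5: i8 sll.ALU  RAW r2
c6: i9 mulh.MUL  no-port MUL/MUL
c7: i10+i11 mulh.MUL+add.ALU  pair
c8: i12 xor.ALU  tail

ISSUED = 9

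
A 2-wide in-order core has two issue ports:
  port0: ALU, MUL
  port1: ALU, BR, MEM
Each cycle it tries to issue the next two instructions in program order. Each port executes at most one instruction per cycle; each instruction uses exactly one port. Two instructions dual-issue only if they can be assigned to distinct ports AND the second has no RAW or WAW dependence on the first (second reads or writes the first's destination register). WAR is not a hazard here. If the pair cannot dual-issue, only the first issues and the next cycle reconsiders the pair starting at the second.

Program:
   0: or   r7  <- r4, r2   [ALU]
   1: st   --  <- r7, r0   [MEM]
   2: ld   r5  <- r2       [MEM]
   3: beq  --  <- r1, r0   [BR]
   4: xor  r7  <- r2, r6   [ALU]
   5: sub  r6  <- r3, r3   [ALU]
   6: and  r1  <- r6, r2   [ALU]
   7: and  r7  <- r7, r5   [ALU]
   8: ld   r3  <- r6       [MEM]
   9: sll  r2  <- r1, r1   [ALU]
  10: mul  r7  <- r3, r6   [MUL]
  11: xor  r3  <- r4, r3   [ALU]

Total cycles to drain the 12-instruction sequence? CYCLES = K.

0. or.ALU @i0  | RAW r7
1. st.MEM @i1  | no-port MEM/MEM
2. ld.MEM @i2  | no-port MEM/BR
3. beq.BR+xor.ALU @i3+i4  | pair
4. sub.ALU @i5  | RAW r6
5. and.ALU+and.ALU @i6+i7  | pair
6. ld.MEM+sll.ALU @i8+i9  | pair
7. mul.MUL+xor.ALU @i10+i11  | pair

CYCLES = 8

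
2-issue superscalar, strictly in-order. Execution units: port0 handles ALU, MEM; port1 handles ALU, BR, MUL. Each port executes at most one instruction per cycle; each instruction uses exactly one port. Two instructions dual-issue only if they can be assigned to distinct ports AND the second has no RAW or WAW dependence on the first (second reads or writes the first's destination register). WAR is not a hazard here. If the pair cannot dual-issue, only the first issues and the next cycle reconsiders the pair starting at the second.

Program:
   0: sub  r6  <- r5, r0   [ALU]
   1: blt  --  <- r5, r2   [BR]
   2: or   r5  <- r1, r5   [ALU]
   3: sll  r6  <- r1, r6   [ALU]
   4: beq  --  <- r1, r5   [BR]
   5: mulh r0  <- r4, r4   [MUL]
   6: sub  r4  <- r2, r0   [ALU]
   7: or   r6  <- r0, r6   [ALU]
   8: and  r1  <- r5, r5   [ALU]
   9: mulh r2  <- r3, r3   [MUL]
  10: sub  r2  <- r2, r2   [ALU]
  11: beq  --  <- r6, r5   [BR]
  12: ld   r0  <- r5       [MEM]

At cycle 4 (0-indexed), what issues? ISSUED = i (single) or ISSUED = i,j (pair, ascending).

ISSUED = 6,7

0. sub.ALU blt.BR @i0&i1  | dual
1. or.ALU sll.ALU @i2&i3  | dual
2. beq.BR @i4  | no-port BR/MUL
3. mulh.MUL @i5  | RAW r0
4. sub.ALU or.ALU @i6&i7  | dual
5. and.ALU mulh.MUL @i8&i9  | dual
6. sub.ALU beq.BR @i10&i11  | dual
7. ld.MEM @i12  | tail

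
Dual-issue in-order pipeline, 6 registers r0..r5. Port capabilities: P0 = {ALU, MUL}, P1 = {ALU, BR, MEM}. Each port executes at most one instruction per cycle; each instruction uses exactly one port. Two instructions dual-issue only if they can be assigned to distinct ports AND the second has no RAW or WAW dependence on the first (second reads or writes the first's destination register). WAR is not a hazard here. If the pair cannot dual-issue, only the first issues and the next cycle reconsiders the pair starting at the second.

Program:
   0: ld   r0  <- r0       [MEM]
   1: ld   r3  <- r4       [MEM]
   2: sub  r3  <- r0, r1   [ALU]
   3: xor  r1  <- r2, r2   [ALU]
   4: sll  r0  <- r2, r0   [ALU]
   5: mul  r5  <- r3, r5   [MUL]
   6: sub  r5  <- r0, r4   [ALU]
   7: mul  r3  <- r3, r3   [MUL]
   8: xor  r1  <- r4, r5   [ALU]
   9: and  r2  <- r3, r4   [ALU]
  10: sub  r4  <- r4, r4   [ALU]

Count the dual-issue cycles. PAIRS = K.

PAIRS = 4

t=0 i0:ld ; no-port MEM/MEM
t=1 i1:ld ; WAW r3
t=2 i2+i3:sub xor ; pair
t=3 i4+i5:sll mul ; pair
t=4 i6+i7:sub mul ; pair
t=5 i8+i9:xor and ; pair
t=6 i10:sub ; tail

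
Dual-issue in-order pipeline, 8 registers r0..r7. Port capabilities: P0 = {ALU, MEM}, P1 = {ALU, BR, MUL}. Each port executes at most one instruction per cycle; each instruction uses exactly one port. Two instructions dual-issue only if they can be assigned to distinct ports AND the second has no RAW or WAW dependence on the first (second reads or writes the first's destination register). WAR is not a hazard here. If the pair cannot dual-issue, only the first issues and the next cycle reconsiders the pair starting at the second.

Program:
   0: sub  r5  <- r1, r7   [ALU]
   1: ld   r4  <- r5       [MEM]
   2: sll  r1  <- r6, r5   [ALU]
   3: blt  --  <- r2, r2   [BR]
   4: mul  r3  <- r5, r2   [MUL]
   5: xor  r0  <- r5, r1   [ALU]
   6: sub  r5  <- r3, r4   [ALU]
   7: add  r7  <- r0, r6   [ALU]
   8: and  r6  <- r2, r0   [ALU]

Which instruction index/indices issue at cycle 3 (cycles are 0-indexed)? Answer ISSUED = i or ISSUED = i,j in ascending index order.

ISSUED = 4,5

c0: i0 sub  RAW r5
c1: i1+i2 ld+sll  pair
c2: i3 blt  no-port BR/MUL
c3: i4+i5 mul+xor  pair
c4: i6+i7 sub+add  pair
c5: i8 and  tail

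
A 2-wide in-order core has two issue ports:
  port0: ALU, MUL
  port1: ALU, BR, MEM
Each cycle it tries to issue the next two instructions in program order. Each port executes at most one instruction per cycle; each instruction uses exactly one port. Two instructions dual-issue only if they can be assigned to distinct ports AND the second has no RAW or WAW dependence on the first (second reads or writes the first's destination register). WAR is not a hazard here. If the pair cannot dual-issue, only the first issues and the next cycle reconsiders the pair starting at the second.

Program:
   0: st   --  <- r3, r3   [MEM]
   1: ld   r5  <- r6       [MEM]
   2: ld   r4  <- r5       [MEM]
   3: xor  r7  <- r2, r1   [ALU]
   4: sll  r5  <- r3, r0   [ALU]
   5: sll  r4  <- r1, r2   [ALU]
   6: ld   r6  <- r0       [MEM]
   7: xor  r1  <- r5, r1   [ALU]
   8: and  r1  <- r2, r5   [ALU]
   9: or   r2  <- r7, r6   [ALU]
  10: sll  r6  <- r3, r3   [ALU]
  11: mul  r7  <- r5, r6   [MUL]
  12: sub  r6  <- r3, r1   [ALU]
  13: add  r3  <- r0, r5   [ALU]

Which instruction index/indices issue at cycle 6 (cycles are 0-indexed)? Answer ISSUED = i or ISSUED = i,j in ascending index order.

ISSUED = 10

  cy0 -> i0 (st.MEM) no-port MEM/MEM
  cy1 -> i1 (ld.MEM) no-port MEM/MEM
  cy2 -> i2,i3 (ld.MEM+xor.ALU) dual
  cy3 -> i4,i5 (sll.ALU+sll.ALU) dual
  cy4 -> i6,i7 (ld.MEM+xor.ALU) dual
  cy5 -> i8,i9 (and.ALU+or.ALU) dual
  cy6 -> i10 (sll.ALU) RAW r6
  cy7 -> i11,i12 (mul.MUL+sub.ALU) dual
  cy8 -> i13 (add.ALU) tail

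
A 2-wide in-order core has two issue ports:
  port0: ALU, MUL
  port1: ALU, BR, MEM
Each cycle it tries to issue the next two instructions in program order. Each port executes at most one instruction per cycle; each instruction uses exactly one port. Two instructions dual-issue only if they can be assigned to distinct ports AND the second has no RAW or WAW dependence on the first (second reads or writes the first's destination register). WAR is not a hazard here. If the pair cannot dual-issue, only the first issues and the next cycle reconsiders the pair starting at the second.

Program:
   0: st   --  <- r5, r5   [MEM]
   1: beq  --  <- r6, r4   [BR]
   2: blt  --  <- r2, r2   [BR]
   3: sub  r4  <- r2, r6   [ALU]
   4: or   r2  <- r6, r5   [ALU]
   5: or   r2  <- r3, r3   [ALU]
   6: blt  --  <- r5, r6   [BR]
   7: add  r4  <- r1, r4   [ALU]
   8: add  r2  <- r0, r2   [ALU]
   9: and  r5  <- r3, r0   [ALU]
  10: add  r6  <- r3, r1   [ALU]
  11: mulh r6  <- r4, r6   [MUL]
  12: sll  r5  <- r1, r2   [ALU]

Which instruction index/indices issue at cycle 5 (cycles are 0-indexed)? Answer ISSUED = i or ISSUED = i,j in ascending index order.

ISSUED = 7,8

[0] i0  st  -- no-port MEM/BR
[1] i1  beq  -- no-port BR/BR
[2] i2/i3  blt;sub  -- dual
[3] i4  or  -- WAW r2
[4] i5/i6  or;blt  -- dual
[5] i7/i8  add;add  -- dual
[6] i9/i10  and;add  -- dual
[7] i11/i12  mulh;sll  -- dual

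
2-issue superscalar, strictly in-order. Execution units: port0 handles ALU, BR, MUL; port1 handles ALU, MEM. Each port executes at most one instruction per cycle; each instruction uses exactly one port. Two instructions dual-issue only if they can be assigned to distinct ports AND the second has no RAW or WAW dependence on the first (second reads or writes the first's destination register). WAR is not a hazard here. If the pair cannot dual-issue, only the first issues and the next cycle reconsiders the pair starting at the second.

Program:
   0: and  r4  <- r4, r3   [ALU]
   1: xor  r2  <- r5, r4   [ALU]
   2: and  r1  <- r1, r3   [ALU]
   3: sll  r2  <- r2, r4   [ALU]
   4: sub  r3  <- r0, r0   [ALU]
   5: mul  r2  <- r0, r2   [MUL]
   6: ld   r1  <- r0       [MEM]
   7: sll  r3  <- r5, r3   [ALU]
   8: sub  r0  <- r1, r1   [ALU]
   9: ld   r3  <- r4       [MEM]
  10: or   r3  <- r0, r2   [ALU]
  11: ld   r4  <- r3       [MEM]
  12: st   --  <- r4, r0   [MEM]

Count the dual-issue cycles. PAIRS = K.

#0 head=0: and i0 RAW r4
#1 head=1: xor+and i1/i2 dual
#2 head=3: sll+sub i3/i4 dual
#3 head=5: mul+ld i5/i6 dual
#4 head=7: sll+sub i7/i8 dual
#5 head=9: ld i9 WAW r3
#6 head=10: or i10 RAW r3
#7 head=11: ld i11 no-port MEM/MEM
#8 head=12: st i12 tail

PAIRS = 4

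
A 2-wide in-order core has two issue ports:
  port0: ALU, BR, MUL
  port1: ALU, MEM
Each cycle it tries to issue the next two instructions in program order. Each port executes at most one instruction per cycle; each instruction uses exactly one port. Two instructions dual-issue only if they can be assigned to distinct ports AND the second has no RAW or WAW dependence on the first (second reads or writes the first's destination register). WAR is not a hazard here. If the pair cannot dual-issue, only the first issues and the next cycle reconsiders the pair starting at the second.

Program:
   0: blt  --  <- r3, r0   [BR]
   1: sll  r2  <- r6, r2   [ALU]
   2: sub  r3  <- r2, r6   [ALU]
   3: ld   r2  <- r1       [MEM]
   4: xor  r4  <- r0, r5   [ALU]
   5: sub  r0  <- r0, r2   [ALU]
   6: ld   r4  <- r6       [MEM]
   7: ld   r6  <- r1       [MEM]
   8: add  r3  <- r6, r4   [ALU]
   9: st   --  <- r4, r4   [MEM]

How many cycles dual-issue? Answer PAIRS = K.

#0 head=0: blt.BR+sll.ALU i0+i1 dual
#1 head=2: sub.ALU+ld.MEM i2+i3 dual
#2 head=4: xor.ALU+sub.ALU i4+i5 dual
#3 head=6: ld.MEM i6 no-port MEM/MEM
#4 head=7: ld.MEM i7 RAW r6
#5 head=8: add.ALU+st.MEM i8+i9 dual

PAIRS = 4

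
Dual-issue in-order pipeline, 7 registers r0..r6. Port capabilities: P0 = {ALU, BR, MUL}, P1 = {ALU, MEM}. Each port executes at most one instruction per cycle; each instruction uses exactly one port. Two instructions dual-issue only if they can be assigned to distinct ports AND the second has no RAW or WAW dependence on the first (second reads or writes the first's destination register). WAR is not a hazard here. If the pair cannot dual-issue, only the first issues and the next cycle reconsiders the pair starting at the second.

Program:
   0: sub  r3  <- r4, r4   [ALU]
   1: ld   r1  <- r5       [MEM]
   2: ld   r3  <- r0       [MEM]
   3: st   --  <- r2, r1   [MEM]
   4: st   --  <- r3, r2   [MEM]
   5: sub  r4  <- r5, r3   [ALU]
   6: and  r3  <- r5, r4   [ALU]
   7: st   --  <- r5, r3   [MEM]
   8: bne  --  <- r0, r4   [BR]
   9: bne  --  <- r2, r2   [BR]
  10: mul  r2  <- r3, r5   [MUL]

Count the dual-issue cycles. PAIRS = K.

#0 head=0: sub/ld i0+i1 pair
#1 head=2: ld i2 no-port MEM/MEM
#2 head=3: st i3 no-port MEM/MEM
#3 head=4: st/sub i4+i5 pair
#4 head=6: and i6 RAW r3
#5 head=7: st/bne i7+i8 pair
#6 head=9: bne i9 no-port BR/MUL
#7 head=10: mul i10 tail

PAIRS = 3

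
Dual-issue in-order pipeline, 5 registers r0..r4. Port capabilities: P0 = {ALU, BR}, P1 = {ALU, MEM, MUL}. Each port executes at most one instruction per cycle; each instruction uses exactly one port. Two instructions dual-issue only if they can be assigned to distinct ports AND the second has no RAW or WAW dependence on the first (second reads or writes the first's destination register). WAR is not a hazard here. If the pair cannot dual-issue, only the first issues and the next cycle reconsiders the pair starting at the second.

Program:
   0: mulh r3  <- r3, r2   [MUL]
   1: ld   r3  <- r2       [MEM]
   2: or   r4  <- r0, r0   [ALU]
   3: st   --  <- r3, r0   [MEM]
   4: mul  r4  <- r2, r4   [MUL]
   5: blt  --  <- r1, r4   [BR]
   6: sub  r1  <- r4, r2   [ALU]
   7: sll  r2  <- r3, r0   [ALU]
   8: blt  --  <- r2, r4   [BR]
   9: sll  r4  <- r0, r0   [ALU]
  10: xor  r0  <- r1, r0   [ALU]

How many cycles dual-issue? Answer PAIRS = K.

[0] i0  mulh  -- no-port MUL/MEM
[1] i1+i2  ld or  -- dual
[2] i3  st  -- no-port MEM/MUL
[3] i4  mul  -- RAW r4
[4] i5+i6  blt sub  -- dual
[5] i7  sll  -- RAW r2
[6] i8+i9  blt sll  -- dual
[7] i10  xor  -- tail

PAIRS = 3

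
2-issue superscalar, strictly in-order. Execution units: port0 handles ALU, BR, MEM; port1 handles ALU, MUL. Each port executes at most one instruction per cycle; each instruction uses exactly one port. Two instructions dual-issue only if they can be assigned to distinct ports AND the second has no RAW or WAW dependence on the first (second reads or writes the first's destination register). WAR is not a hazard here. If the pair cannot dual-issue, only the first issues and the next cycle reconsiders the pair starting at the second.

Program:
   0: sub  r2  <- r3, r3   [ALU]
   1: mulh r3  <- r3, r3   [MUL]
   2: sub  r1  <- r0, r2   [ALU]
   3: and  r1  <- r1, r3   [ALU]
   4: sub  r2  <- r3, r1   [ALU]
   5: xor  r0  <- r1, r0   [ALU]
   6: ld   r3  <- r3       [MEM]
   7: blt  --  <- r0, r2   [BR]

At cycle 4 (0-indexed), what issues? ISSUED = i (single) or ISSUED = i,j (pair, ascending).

[0] i0&i1  sub.ALU mulh.MUL  -- dual
[1] i2  sub.ALU  -- RAW+WAW r1
[2] i3  and.ALU  -- RAW r1
[3] i4&i5  sub.ALU xor.ALU  -- dual
[4] i6  ld.MEM  -- no-port MEM/BR
[5] i7  blt.BR  -- tail

ISSUED = 6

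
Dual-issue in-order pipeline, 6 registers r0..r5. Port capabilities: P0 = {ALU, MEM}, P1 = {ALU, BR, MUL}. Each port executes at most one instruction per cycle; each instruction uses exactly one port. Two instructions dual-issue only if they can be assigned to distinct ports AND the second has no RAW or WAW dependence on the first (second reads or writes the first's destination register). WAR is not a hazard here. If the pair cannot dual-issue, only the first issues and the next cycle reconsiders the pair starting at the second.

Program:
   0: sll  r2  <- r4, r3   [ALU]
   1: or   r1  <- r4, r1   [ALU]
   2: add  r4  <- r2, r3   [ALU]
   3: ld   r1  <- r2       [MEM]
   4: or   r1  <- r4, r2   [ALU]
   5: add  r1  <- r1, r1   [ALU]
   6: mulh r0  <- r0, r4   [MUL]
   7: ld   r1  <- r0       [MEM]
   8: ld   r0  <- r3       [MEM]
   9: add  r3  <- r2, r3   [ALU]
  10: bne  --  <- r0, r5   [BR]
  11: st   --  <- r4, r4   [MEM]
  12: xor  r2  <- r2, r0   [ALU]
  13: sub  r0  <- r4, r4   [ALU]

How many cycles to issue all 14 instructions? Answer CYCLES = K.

CYCLES = 8

t=0 i0+i1:sll.ALU+or.ALU ; 2-wide
t=1 i2+i3:add.ALU+ld.MEM ; 2-wide
t=2 i4:or.ALU ; RAW+WAW r1
t=3 i5+i6:add.ALU+mulh.MUL ; 2-wide
t=4 i7:ld.MEM ; no-port MEM/MEM
t=5 i8+i9:ld.MEM+add.ALU ; 2-wide
t=6 i10+i11:bne.BR+st.MEM ; 2-wide
t=7 i12+i13:xor.ALU+sub.ALU ; 2-wide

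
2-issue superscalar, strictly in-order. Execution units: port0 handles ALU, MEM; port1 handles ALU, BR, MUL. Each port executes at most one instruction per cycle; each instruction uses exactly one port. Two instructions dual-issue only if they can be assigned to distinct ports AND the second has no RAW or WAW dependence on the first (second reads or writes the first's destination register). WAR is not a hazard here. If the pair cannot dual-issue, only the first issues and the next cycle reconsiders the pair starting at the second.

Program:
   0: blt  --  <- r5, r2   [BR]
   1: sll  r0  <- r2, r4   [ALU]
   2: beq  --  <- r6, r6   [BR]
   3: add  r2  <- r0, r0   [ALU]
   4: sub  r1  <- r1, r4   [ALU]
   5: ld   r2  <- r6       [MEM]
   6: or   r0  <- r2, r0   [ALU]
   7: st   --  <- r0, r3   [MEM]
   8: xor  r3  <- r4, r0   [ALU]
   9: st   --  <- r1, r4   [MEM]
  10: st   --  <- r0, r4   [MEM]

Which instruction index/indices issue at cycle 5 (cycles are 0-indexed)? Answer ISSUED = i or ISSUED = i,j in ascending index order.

ISSUED = 9

0. blt.BR;sll.ALU @i0,i1  | dual
1. beq.BR;add.ALU @i2,i3  | dual
2. sub.ALU;ld.MEM @i4,i5  | dual
3. or.ALU @i6  | RAW r0
4. st.MEM;xor.ALU @i7,i8  | dual
5. st.MEM @i9  | no-port MEM/MEM
6. st.MEM @i10  | tail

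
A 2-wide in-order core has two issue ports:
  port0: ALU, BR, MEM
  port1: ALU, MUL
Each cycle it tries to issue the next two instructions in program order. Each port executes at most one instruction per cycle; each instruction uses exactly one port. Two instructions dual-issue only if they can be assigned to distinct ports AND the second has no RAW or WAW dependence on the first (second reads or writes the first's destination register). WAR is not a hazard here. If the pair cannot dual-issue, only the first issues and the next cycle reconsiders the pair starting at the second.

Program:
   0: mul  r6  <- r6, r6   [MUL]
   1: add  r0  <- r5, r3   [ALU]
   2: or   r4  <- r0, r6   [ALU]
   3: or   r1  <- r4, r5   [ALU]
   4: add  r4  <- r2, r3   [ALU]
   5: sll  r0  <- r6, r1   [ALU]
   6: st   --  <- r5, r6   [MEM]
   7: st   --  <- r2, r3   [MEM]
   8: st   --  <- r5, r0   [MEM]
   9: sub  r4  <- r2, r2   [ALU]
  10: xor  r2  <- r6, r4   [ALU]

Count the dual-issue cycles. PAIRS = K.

t=0 i0,i1:mul;add ; pair
t=1 i2:or ; RAW r4
t=2 i3,i4:or;add ; pair
t=3 i5,i6:sll;st ; pair
t=4 i7:st ; no-port MEM/MEM
t=5 i8,i9:st;sub ; pair
t=6 i10:xor ; tail

PAIRS = 4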